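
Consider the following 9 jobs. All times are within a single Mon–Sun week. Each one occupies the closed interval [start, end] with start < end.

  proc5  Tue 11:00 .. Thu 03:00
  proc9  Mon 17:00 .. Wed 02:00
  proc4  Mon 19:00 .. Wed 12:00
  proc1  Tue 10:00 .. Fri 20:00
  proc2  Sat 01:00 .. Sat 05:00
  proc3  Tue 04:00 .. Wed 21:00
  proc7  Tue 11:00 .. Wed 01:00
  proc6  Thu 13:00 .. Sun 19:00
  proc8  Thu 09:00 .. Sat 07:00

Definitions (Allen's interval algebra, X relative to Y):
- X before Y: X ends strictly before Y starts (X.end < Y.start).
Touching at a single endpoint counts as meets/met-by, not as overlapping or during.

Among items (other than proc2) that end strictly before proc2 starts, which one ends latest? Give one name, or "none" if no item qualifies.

Target proc2 = [Sat 01:00, Sat 05:00].
proc1 [Tue 10:00, Fri 20:00] → before → candidate.
proc3 [Tue 04:00, Wed 21:00] → before → candidate.
proc4 [Mon 19:00, Wed 12:00] → before → candidate.
proc5 [Tue 11:00, Thu 03:00] → before → candidate.
proc6 [Thu 13:00, Sun 19:00] → contains → excluded.
proc7 [Tue 11:00, Wed 01:00] → before → candidate.
proc8 [Thu 09:00, Sat 07:00] → contains → excluded.
proc9 [Mon 17:00, Wed 02:00] → before → candidate.
Among candidates, latest end is Fri 20:00 → proc1.

proc1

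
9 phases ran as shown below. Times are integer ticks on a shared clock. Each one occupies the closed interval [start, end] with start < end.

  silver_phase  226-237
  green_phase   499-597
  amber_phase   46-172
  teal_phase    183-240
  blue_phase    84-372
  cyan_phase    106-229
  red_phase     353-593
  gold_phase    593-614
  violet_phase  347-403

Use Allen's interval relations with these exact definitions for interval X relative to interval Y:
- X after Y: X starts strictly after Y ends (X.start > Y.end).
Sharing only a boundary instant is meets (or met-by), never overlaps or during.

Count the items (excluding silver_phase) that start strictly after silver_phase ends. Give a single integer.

4

Target silver_phase = [226, 237].
amber_phase [46, 172] → before → no.
blue_phase [84, 372] → contains → no.
cyan_phase [106, 229] → overlaps → no.
gold_phase [593, 614] → after → counts.
green_phase [499, 597] → after → counts.
red_phase [353, 593] → after → counts.
teal_phase [183, 240] → contains → no.
violet_phase [347, 403] → after → counts.
Total: 4.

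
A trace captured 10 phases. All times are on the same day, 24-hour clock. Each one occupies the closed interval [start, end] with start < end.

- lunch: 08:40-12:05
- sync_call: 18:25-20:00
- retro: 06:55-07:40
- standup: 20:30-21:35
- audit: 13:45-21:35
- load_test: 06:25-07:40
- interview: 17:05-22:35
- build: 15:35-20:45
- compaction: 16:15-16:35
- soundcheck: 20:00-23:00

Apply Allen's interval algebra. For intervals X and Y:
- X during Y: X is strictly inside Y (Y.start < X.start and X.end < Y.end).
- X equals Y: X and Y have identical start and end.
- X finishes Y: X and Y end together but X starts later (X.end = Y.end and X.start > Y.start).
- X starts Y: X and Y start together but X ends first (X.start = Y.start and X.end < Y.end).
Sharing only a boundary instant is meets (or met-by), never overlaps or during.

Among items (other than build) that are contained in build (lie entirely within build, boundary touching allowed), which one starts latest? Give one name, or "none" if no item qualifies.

sync_call

Target build = [15:35, 20:45].
audit [13:45, 21:35] → contains → excluded.
compaction [16:15, 16:35] → during → candidate.
interview [17:05, 22:35] → overlapped-by → excluded.
load_test [06:25, 07:40] → before → excluded.
lunch [08:40, 12:05] → before → excluded.
retro [06:55, 07:40] → before → excluded.
soundcheck [20:00, 23:00] → overlapped-by → excluded.
standup [20:30, 21:35] → overlapped-by → excluded.
sync_call [18:25, 20:00] → during → candidate.
Among candidates, latest start is 18:25 → sync_call.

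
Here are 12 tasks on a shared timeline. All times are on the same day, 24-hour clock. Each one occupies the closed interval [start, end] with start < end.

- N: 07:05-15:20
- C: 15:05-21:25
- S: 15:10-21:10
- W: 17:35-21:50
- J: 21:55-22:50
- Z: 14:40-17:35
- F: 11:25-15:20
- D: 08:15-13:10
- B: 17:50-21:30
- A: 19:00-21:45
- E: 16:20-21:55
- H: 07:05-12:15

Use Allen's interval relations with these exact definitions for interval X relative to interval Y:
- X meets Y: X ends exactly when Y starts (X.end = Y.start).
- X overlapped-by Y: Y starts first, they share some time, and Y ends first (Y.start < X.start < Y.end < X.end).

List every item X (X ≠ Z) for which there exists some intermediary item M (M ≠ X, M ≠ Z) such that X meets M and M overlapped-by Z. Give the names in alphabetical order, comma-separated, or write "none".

Target Z = [14:40, 17:35].
Intermediaries M with M overlapped-by Z: C, E, S.
Via C — items with X meets C: none.
Via E — items with X meets E: none.
Via S — items with X meets S: none.
Union: none.

none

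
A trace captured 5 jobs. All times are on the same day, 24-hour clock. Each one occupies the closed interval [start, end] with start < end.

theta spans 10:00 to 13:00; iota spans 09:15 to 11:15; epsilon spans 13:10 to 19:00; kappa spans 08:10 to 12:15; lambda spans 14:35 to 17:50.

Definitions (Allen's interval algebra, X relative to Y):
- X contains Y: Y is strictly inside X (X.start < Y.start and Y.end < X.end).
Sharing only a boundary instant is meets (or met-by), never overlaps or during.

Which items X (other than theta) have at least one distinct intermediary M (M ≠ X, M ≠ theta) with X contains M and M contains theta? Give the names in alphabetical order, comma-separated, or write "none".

none

Target theta = [10:00, 13:00].
Intermediaries M with M contains theta: none.
Union: none.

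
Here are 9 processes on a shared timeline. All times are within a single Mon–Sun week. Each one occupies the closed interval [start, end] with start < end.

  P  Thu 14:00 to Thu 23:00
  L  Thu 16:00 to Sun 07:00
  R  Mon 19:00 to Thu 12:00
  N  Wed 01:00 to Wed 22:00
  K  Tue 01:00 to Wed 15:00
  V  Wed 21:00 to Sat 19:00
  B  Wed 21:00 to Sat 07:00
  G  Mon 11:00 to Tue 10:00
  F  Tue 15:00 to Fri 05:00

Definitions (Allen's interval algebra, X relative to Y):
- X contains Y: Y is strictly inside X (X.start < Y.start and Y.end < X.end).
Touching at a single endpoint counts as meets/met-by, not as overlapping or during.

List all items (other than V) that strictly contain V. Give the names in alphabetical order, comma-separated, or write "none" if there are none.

none

Target V = [Wed 21:00, Sat 19:00].
B [Wed 21:00, Sat 07:00] → starts → no.
F [Tue 15:00, Fri 05:00] → overlaps → no.
G [Mon 11:00, Tue 10:00] → before → no.
K [Tue 01:00, Wed 15:00] → before → no.
L [Thu 16:00, Sun 07:00] → overlapped-by → no.
N [Wed 01:00, Wed 22:00] → overlaps → no.
P [Thu 14:00, Thu 23:00] → during → no.
R [Mon 19:00, Thu 12:00] → overlaps → no.
Result: none.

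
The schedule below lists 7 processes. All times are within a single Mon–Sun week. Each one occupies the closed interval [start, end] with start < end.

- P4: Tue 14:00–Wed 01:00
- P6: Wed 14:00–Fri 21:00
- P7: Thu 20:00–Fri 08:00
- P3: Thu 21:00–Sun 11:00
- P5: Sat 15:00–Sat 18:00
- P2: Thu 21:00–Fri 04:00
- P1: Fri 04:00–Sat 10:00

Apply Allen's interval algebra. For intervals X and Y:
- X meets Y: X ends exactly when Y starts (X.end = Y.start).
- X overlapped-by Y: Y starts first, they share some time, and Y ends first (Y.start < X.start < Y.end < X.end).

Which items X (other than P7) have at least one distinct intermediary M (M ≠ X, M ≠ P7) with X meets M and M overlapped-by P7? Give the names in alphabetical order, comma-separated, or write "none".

Target P7 = [Thu 20:00, Fri 08:00].
Intermediaries M with M overlapped-by P7: P1, P3.
Via P1 — items with X meets P1: P2.
Via P3 — items with X meets P3: none.
Union: P2.

P2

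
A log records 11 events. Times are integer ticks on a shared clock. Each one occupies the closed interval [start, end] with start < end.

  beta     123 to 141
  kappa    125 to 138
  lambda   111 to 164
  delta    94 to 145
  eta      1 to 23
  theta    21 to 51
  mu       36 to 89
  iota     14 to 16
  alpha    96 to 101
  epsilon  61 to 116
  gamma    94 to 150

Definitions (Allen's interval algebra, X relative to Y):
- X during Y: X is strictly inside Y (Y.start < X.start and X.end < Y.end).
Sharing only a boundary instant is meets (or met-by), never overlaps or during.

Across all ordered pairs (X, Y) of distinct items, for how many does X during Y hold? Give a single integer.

11

Checking all 110 ordered pairs for relation 'during'; matching pairs in alphabetical order:
(alpha, delta): alpha during delta ✓
(alpha, epsilon): alpha during epsilon ✓
(alpha, gamma): alpha during gamma ✓
(beta, delta): beta during delta ✓
(beta, gamma): beta during gamma ✓
(beta, lambda): beta during lambda ✓
(iota, eta): iota during eta ✓
(kappa, beta): kappa during beta ✓
(kappa, delta): kappa during delta ✓
(kappa, gamma): kappa during gamma ✓
(kappa, lambda): kappa during lambda ✓
Count: 11.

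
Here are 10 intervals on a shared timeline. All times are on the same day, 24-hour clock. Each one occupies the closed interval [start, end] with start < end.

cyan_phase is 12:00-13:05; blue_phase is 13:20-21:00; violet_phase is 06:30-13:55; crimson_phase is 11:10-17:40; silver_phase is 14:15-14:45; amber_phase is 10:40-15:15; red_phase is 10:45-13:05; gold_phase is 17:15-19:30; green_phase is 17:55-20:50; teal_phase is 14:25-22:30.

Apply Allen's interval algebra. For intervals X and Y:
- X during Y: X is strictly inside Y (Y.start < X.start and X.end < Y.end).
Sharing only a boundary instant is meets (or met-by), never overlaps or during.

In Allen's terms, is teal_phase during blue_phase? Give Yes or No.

No

teal_phase = [14:25, 22:30], blue_phase = [13:20, 21:00].
Actual relation of teal_phase to blue_phase: overlapped-by.
Asked whether 'during' holds → No.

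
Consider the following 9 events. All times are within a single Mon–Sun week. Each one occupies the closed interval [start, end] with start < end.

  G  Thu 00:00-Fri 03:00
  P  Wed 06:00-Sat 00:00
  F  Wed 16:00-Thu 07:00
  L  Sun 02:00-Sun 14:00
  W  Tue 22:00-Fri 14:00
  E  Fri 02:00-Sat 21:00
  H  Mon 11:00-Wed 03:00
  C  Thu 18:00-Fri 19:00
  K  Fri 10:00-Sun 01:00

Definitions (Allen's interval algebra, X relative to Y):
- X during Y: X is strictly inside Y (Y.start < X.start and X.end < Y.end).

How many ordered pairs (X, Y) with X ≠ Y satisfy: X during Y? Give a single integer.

Checking all 72 ordered pairs for relation 'during'; matching pairs in alphabetical order:
(C, P): C during P ✓
(F, P): F during P ✓
(F, W): F during W ✓
(G, P): G during P ✓
(G, W): G during W ✓
Count: 5.

5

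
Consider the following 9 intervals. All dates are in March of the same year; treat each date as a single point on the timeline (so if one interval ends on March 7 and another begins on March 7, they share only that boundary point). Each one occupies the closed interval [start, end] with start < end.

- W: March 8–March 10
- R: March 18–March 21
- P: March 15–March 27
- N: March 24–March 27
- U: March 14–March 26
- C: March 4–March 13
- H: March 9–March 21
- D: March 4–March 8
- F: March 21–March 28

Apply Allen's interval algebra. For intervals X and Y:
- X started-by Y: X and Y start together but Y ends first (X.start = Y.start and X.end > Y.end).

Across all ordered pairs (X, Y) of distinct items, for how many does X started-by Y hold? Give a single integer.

1

Checking all 72 ordered pairs for relation 'started-by'; matching pairs in alphabetical order:
(C, D): C started-by D ✓
Count: 1.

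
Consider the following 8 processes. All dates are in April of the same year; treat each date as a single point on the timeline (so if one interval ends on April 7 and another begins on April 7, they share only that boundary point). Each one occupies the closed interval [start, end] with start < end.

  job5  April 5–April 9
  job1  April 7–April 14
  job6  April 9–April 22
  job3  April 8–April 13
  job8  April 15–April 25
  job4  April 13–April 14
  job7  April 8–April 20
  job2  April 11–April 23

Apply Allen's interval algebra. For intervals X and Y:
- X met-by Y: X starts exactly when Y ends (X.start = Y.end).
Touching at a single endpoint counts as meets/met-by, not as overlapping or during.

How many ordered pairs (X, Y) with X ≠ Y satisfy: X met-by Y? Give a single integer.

2

Checking all 56 ordered pairs for relation 'met-by'; matching pairs in alphabetical order:
(job4, job3): job4 met-by job3 ✓
(job6, job5): job6 met-by job5 ✓
Count: 2.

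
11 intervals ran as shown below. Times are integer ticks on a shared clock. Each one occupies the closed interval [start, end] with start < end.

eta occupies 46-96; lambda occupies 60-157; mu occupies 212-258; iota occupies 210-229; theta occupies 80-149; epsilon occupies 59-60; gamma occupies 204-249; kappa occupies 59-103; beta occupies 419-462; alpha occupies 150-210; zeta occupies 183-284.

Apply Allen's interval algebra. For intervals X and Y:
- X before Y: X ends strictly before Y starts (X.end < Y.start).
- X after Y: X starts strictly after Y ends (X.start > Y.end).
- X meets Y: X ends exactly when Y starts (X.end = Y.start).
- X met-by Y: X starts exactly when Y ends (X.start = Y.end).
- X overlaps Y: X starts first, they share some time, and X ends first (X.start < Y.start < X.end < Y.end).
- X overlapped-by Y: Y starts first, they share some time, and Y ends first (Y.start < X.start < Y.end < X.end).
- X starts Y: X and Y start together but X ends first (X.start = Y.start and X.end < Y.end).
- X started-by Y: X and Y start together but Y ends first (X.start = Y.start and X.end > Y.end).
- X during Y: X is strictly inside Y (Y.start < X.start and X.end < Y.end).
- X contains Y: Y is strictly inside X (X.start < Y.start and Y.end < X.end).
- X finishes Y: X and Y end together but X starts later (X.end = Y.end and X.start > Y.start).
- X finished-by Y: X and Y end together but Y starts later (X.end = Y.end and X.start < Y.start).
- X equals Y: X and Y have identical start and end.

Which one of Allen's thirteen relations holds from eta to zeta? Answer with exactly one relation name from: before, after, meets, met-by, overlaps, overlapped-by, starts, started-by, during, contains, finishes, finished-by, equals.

before

eta = [46, 96]; zeta = [183, 284].
Compare endpoints: eta.start < zeta.start, eta.start < zeta.end, eta.end < zeta.start, eta.end < zeta.end.
That pattern is 'before'.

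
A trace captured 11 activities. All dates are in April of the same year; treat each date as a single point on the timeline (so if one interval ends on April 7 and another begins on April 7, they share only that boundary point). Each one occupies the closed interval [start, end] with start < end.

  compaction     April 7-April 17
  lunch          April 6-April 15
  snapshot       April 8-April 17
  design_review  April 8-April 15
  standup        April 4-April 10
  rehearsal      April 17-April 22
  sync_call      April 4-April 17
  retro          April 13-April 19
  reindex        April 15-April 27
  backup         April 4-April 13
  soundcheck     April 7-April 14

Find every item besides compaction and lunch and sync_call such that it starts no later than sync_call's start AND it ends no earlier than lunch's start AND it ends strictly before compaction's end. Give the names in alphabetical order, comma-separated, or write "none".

backup, standup

Conditions: its start is no later than sync_call's start (X.start <= April 4) AND its end is no earlier than lunch's start (X.end >= April 6) AND its end is strictly before compaction's end (X.end < April 17).
backup: start April 4 <= April 4? ✓; end April 13 >= April 6? ✓; end April 13 < April 17? ✓ → yes.
design_review: start April 8 <= April 4? ✗; end April 15 >= April 6? ✓; end April 15 < April 17? ✓ → no.
rehearsal: start April 17 <= April 4? ✗; end April 22 >= April 6? ✓; end April 22 < April 17? ✗ → no.
reindex: start April 15 <= April 4? ✗; end April 27 >= April 6? ✓; end April 27 < April 17? ✗ → no.
retro: start April 13 <= April 4? ✗; end April 19 >= April 6? ✓; end April 19 < April 17? ✗ → no.
snapshot: start April 8 <= April 4? ✗; end April 17 >= April 6? ✓; end April 17 < April 17? ✗ → no.
soundcheck: start April 7 <= April 4? ✗; end April 14 >= April 6? ✓; end April 14 < April 17? ✓ → no.
standup: start April 4 <= April 4? ✓; end April 10 >= April 6? ✓; end April 10 < April 17? ✓ → yes.
Result: backup, standup.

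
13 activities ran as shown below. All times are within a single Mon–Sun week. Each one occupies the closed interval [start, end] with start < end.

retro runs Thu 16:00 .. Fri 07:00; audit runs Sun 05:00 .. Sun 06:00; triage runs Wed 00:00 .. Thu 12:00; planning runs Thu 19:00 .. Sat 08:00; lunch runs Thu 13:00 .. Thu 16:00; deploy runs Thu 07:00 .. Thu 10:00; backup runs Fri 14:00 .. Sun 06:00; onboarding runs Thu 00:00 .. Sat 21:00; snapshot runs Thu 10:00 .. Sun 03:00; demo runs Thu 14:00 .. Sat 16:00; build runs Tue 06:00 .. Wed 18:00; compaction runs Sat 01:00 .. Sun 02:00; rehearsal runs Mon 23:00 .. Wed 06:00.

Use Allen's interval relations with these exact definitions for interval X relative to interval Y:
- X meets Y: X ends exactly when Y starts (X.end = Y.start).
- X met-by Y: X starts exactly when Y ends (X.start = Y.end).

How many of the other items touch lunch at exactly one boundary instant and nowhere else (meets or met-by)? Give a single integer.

1

Target lunch = [Thu 13:00, Thu 16:00].
audit [Sun 05:00, Sun 06:00] → after → no.
backup [Fri 14:00, Sun 06:00] → after → no.
build [Tue 06:00, Wed 18:00] → before → no.
compaction [Sat 01:00, Sun 02:00] → after → no.
demo [Thu 14:00, Sat 16:00] → overlapped-by → no.
deploy [Thu 07:00, Thu 10:00] → before → no.
onboarding [Thu 00:00, Sat 21:00] → contains → no.
planning [Thu 19:00, Sat 08:00] → after → no.
rehearsal [Mon 23:00, Wed 06:00] → before → no.
retro [Thu 16:00, Fri 07:00] → met-by → counts.
snapshot [Thu 10:00, Sun 03:00] → contains → no.
triage [Wed 00:00, Thu 12:00] → before → no.
Total: 1.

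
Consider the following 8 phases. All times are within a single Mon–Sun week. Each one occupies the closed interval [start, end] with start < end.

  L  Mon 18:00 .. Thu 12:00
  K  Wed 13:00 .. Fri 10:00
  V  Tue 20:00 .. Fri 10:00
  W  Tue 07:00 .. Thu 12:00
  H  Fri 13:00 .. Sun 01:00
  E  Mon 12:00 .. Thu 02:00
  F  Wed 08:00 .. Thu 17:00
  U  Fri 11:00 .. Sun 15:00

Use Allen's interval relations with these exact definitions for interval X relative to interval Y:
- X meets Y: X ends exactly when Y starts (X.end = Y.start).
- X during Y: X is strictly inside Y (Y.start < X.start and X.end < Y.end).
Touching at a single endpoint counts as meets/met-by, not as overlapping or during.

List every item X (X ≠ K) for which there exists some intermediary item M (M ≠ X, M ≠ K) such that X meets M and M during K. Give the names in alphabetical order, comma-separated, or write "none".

none

Target K = [Wed 13:00, Fri 10:00].
Intermediaries M with M during K: none.
Union: none.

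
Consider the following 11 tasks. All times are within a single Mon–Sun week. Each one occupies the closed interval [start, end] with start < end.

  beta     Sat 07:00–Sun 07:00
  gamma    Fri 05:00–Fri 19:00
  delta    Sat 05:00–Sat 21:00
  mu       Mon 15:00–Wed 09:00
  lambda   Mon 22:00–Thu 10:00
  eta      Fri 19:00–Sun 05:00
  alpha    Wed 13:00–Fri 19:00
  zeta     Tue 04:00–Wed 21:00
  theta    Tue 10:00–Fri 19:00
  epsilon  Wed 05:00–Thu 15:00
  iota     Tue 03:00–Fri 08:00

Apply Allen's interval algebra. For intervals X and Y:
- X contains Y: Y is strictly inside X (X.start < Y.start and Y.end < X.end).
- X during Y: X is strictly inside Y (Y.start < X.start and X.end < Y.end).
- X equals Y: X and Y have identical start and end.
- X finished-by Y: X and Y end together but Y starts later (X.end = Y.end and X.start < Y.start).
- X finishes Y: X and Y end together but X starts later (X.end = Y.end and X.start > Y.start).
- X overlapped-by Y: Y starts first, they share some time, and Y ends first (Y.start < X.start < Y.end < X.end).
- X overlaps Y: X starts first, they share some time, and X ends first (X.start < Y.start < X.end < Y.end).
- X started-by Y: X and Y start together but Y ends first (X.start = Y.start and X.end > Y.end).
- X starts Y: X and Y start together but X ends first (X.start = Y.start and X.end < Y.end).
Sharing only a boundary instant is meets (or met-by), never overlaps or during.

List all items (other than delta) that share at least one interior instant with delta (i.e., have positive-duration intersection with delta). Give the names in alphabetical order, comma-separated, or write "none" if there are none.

beta, eta

Target delta = [Sat 05:00, Sat 21:00].
alpha [Wed 13:00, Fri 19:00] → before → no.
beta [Sat 07:00, Sun 07:00] → overlapped-by → yes.
epsilon [Wed 05:00, Thu 15:00] → before → no.
eta [Fri 19:00, Sun 05:00] → contains → yes.
gamma [Fri 05:00, Fri 19:00] → before → no.
iota [Tue 03:00, Fri 08:00] → before → no.
lambda [Mon 22:00, Thu 10:00] → before → no.
mu [Mon 15:00, Wed 09:00] → before → no.
theta [Tue 10:00, Fri 19:00] → before → no.
zeta [Tue 04:00, Wed 21:00] → before → no.
Result: beta, eta.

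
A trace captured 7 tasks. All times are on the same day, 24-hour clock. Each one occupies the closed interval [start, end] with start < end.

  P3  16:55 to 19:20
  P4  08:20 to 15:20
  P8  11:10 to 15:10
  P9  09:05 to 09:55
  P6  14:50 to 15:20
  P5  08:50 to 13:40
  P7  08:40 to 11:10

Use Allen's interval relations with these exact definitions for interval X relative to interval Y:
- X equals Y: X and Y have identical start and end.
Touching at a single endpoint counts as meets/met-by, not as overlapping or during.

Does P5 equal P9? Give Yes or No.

P5 = [08:50, 13:40], P9 = [09:05, 09:55].
Actual relation of P5 to P9: contains.
Asked whether 'equals' holds → No.

No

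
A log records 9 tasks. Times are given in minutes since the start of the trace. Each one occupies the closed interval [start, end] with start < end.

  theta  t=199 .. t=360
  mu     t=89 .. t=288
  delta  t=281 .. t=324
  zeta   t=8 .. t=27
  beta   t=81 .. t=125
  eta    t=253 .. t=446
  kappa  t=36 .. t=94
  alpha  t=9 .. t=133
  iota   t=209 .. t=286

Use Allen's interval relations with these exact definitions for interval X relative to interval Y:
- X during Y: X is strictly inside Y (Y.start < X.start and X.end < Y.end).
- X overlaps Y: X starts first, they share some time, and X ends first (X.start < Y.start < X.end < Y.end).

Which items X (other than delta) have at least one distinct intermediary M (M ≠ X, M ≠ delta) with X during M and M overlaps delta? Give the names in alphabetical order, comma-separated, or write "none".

Target delta = [t=281, t=324].
Intermediaries M with M overlaps delta: iota, mu.
Via iota — items with X during iota: none.
Via mu — items with X during mu: iota.
Union: iota.

iota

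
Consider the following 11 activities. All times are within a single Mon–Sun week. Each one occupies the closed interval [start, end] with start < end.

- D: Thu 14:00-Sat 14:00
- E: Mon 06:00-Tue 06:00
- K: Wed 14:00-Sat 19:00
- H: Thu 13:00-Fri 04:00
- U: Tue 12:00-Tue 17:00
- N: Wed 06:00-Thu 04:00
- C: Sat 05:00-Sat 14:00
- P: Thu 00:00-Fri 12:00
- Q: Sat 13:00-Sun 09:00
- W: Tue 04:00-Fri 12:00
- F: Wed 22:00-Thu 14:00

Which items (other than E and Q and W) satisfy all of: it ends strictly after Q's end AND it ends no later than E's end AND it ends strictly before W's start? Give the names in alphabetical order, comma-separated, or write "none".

none

Conditions: its end is strictly after Q's end (X.end > Sun 09:00) AND its end is no later than E's end (X.end <= Tue 06:00) AND its end is strictly before W's start (X.end < Tue 04:00).
C: end Sat 14:00 > Sun 09:00? ✗; end Sat 14:00 <= Tue 06:00? ✗; end Sat 14:00 < Tue 04:00? ✗ → no.
D: end Sat 14:00 > Sun 09:00? ✗; end Sat 14:00 <= Tue 06:00? ✗; end Sat 14:00 < Tue 04:00? ✗ → no.
F: end Thu 14:00 > Sun 09:00? ✗; end Thu 14:00 <= Tue 06:00? ✗; end Thu 14:00 < Tue 04:00? ✗ → no.
H: end Fri 04:00 > Sun 09:00? ✗; end Fri 04:00 <= Tue 06:00? ✗; end Fri 04:00 < Tue 04:00? ✗ → no.
K: end Sat 19:00 > Sun 09:00? ✗; end Sat 19:00 <= Tue 06:00? ✗; end Sat 19:00 < Tue 04:00? ✗ → no.
N: end Thu 04:00 > Sun 09:00? ✗; end Thu 04:00 <= Tue 06:00? ✗; end Thu 04:00 < Tue 04:00? ✗ → no.
P: end Fri 12:00 > Sun 09:00? ✗; end Fri 12:00 <= Tue 06:00? ✗; end Fri 12:00 < Tue 04:00? ✗ → no.
U: end Tue 17:00 > Sun 09:00? ✗; end Tue 17:00 <= Tue 06:00? ✗; end Tue 17:00 < Tue 04:00? ✗ → no.
Result: none.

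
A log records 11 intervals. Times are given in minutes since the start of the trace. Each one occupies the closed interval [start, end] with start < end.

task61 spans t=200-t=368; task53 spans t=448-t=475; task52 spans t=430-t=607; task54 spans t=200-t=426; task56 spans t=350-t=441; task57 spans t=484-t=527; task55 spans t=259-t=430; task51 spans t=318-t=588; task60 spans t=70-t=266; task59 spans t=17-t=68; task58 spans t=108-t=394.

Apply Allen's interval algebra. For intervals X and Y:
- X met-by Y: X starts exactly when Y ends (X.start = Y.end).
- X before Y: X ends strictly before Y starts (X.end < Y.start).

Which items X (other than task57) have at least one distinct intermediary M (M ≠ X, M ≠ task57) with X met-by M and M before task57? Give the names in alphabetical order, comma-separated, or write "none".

Target task57 = [t=484, t=527].
Intermediaries M with M before task57: task53, task54, task55, task56, task58, task59, task60, task61.
Via task53 — items with X met-by task53: none.
Via task54 — items with X met-by task54: none.
Via task55 — items with X met-by task55: task52.
Via task56 — items with X met-by task56: none.
Via task58 — items with X met-by task58: none.
Via task59 — items with X met-by task59: none.
Via task60 — items with X met-by task60: none.
Via task61 — items with X met-by task61: none.
Union: task52.

task52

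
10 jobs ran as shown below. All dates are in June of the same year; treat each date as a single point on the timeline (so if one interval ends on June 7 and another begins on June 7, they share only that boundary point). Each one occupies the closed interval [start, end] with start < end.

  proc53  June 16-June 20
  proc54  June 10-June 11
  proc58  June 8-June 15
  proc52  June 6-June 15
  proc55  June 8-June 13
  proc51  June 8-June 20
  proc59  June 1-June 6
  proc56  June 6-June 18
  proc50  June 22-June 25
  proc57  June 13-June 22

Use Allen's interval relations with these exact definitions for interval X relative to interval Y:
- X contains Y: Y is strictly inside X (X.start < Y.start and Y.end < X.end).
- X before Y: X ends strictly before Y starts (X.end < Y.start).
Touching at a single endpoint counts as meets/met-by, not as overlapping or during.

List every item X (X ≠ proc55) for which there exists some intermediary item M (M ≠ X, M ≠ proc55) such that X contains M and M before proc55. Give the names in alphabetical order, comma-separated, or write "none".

none

Target proc55 = [June 8, June 13].
Intermediaries M with M before proc55: proc59.
Via proc59 — items with X contains proc59: none.
Union: none.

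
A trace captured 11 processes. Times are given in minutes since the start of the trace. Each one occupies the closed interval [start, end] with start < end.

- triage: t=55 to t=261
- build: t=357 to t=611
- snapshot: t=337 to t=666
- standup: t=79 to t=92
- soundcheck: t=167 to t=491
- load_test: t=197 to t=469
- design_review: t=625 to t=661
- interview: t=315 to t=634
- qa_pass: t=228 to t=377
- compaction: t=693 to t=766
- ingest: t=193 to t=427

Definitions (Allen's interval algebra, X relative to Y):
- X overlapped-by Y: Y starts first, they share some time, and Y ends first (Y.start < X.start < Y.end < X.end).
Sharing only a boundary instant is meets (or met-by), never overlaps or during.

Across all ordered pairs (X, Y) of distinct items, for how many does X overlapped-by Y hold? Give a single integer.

Checking all 110 ordered pairs for relation 'overlapped-by'; matching pairs in alphabetical order:
(build, ingest): build overlapped-by ingest ✓
(build, load_test): build overlapped-by load_test ✓
(build, qa_pass): build overlapped-by qa_pass ✓
(build, soundcheck): build overlapped-by soundcheck ✓
(design_review, interview): design_review overlapped-by interview ✓
(ingest, triage): ingest overlapped-by triage ✓
(interview, ingest): interview overlapped-by ingest ✓
(interview, load_test): interview overlapped-by load_test ✓
(interview, qa_pass): interview overlapped-by qa_pass ✓
(interview, soundcheck): interview overlapped-by soundcheck ✓
(load_test, ingest): load_test overlapped-by ingest ✓
(load_test, triage): load_test overlapped-by triage ✓
(qa_pass, triage): qa_pass overlapped-by triage ✓
(snapshot, ingest): snapshot overlapped-by ingest ✓
(snapshot, interview): snapshot overlapped-by interview ✓
(snapshot, load_test): snapshot overlapped-by load_test ✓
(snapshot, qa_pass): snapshot overlapped-by qa_pass ✓
(snapshot, soundcheck): snapshot overlapped-by soundcheck ✓
(soundcheck, triage): soundcheck overlapped-by triage ✓
Count: 19.

19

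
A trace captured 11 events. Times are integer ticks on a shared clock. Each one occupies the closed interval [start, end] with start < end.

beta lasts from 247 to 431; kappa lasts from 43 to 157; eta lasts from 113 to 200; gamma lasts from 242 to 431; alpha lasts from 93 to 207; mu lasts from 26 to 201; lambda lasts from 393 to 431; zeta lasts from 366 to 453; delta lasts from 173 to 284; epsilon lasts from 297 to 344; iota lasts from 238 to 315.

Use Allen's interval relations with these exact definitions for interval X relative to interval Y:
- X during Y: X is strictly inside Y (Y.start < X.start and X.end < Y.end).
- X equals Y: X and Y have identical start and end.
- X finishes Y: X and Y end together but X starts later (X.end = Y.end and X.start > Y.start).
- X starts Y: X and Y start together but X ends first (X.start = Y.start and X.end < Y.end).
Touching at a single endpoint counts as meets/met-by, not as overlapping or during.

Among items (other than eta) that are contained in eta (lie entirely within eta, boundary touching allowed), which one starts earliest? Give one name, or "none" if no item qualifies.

Target eta = [113, 200].
alpha [93, 207] → contains → excluded.
beta [247, 431] → after → excluded.
delta [173, 284] → overlapped-by → excluded.
epsilon [297, 344] → after → excluded.
gamma [242, 431] → after → excluded.
iota [238, 315] → after → excluded.
kappa [43, 157] → overlaps → excluded.
lambda [393, 431] → after → excluded.
mu [26, 201] → contains → excluded.
zeta [366, 453] → after → excluded.
No candidates → none.

none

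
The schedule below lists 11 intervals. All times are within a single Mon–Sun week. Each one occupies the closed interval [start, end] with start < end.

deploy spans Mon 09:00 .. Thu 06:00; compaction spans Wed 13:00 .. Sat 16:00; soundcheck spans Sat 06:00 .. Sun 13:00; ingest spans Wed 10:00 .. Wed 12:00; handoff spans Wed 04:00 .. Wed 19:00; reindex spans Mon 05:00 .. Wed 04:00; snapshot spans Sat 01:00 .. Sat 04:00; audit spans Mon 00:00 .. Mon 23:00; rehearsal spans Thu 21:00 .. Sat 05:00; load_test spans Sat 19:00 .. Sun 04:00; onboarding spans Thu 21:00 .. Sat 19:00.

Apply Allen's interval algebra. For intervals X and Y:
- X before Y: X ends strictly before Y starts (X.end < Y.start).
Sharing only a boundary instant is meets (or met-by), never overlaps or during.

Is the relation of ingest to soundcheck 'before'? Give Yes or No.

Yes

ingest = [Wed 10:00, Wed 12:00], soundcheck = [Sat 06:00, Sun 13:00].
Actual relation of ingest to soundcheck: before.
Asked whether 'before' holds → Yes.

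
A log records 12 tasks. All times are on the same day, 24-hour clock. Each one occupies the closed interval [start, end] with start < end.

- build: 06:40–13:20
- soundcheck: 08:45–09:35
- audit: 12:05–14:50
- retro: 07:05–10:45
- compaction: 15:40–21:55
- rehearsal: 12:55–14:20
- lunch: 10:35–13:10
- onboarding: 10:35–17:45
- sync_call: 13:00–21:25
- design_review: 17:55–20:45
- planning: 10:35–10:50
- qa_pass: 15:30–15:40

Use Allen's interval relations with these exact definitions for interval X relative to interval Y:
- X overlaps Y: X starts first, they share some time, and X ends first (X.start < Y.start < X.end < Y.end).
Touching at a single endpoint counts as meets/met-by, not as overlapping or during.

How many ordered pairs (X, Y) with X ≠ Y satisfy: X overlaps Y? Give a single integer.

15

Checking all 132 ordered pairs for relation 'overlaps'; matching pairs in alphabetical order:
(audit, sync_call): audit overlaps sync_call ✓
(build, audit): build overlaps audit ✓
(build, onboarding): build overlaps onboarding ✓
(build, rehearsal): build overlaps rehearsal ✓
(build, sync_call): build overlaps sync_call ✓
(lunch, audit): lunch overlaps audit ✓
(lunch, rehearsal): lunch overlaps rehearsal ✓
(lunch, sync_call): lunch overlaps sync_call ✓
(onboarding, compaction): onboarding overlaps compaction ✓
(onboarding, sync_call): onboarding overlaps sync_call ✓
(rehearsal, sync_call): rehearsal overlaps sync_call ✓
(retro, lunch): retro overlaps lunch ✓
(retro, onboarding): retro overlaps onboarding ✓
(retro, planning): retro overlaps planning ✓
(sync_call, compaction): sync_call overlaps compaction ✓
Count: 15.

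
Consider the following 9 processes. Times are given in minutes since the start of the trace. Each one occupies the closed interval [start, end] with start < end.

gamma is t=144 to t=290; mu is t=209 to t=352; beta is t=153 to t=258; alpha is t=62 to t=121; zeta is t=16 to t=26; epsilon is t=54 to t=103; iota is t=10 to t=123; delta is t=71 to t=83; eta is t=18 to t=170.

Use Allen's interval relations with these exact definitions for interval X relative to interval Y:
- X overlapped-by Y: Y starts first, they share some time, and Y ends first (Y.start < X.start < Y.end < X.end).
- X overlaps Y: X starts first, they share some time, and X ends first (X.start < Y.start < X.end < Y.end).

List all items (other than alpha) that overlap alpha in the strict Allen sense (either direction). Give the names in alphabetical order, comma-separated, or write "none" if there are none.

epsilon

Target alpha = [t=62, t=121].
beta [t=153, t=258] → after → no.
delta [t=71, t=83] → during → no.
epsilon [t=54, t=103] → overlaps → yes.
eta [t=18, t=170] → contains → no.
gamma [t=144, t=290] → after → no.
iota [t=10, t=123] → contains → no.
mu [t=209, t=352] → after → no.
zeta [t=16, t=26] → before → no.
Result: epsilon.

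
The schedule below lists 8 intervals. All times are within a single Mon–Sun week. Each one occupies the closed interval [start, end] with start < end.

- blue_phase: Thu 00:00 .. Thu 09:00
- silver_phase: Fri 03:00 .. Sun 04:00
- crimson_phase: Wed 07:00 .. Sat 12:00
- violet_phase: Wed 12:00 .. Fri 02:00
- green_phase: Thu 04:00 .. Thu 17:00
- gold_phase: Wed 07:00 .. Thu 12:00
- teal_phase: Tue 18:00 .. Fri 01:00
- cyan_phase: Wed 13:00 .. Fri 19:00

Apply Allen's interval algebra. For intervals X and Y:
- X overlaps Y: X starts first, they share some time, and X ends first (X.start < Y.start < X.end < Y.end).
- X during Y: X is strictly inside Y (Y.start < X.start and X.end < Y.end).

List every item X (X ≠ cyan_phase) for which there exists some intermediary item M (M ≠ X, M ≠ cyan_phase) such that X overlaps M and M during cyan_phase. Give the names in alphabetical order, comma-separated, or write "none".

Target cyan_phase = [Wed 13:00, Fri 19:00].
Intermediaries M with M during cyan_phase: blue_phase, green_phase.
Via blue_phase — items with X overlaps blue_phase: none.
Via green_phase — items with X overlaps green_phase: blue_phase, gold_phase.
Union: blue_phase, gold_phase.

blue_phase, gold_phase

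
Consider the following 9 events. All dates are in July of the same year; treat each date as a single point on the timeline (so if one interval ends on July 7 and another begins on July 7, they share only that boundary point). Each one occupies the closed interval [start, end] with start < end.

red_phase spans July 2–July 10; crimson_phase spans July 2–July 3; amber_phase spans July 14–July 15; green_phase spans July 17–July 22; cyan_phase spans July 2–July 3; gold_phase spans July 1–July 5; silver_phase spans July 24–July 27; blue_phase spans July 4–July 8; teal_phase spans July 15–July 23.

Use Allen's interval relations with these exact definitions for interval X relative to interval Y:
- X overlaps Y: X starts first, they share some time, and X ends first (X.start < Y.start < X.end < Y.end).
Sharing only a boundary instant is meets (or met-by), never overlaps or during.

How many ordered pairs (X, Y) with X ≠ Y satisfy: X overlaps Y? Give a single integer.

Checking all 72 ordered pairs for relation 'overlaps'; matching pairs in alphabetical order:
(gold_phase, blue_phase): gold_phase overlaps blue_phase ✓
(gold_phase, red_phase): gold_phase overlaps red_phase ✓
Count: 2.

2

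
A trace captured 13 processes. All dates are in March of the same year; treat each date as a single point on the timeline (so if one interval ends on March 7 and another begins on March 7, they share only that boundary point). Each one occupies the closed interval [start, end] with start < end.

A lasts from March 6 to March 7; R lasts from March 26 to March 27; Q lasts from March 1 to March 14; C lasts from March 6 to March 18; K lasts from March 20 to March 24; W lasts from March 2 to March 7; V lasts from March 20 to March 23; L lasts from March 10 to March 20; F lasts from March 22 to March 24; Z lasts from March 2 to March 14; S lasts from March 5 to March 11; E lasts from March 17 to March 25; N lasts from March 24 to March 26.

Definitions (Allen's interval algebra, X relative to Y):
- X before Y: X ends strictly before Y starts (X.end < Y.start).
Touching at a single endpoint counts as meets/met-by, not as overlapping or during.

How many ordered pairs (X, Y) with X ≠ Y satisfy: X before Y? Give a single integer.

45

Checking all 156 ordered pairs for relation 'before'; matching pairs in alphabetical order:
(A, E): A before E ✓
(A, F): A before F ✓
(A, K): A before K ✓
(A, L): A before L ✓
(A, N): A before N ✓
(A, R): A before R ✓
(A, V): A before V ✓
(C, F): C before F ✓
(C, K): C before K ✓
(C, N): C before N ✓
(C, R): C before R ✓
(C, V): C before V ✓
(E, R): E before R ✓
(F, R): F before R ✓
(K, R): K before R ✓
(L, F): L before F ✓
(L, N): L before N ✓
(L, R): L before R ✓
(Q, E): Q before E ✓
(Q, F): Q before F ✓
(Q, K): Q before K ✓
(Q, N): Q before N ✓
(Q, R): Q before R ✓
(Q, V): Q before V ✓
... plus 21 further pairs not listed.
Count: 45.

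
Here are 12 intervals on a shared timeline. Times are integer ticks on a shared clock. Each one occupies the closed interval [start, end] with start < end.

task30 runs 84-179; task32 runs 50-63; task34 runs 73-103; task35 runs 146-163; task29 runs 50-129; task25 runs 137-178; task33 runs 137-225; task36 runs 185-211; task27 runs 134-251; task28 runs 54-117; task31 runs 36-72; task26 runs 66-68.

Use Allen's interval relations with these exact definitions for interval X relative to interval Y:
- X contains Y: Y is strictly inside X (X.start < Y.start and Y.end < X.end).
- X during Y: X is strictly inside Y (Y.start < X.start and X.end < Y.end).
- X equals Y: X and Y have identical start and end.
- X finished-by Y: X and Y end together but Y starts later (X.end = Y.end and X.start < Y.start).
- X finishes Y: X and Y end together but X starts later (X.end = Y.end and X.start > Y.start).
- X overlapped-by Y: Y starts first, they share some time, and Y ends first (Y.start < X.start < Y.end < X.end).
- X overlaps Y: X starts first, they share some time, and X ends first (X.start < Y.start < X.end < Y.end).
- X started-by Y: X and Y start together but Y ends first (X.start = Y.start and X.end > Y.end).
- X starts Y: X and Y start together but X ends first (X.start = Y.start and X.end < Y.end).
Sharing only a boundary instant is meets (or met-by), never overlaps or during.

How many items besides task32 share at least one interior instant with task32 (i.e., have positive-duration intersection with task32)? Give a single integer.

Target task32 = [50, 63].
task25 [137, 178] → after → no.
task26 [66, 68] → after → no.
task27 [134, 251] → after → no.
task28 [54, 117] → overlapped-by → counts.
task29 [50, 129] → started-by → counts.
task30 [84, 179] → after → no.
task31 [36, 72] → contains → counts.
task33 [137, 225] → after → no.
task34 [73, 103] → after → no.
task35 [146, 163] → after → no.
task36 [185, 211] → after → no.
Total: 3.

3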